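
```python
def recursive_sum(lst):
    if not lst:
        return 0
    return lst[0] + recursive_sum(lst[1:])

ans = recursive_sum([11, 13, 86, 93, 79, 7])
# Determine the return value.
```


recursive_sum([11, 13, 86, 93, 79, 7])
= 11 + recursive_sum([13, 86, 93, 79, 7])
= 11 + 13 + recursive_sum([86, 93, 79, 7])
= 11 + 13 + 86 + recursive_sum([93, 79, 7])
= 11 + 13 + 86 + 93 + recursive_sum([79, 7])
= 11 + 13 + 86 + 93 + 79 + recursive_sum([7])
= 11 + 13 + 86 + 93 + 79 + 7 + recursive_sum([])
= 11 + 13 + 86 + 93 + 79 + 7 + 0
= 289


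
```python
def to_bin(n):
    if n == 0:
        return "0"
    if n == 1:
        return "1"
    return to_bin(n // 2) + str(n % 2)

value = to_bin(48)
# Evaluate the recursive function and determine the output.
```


to_bin(48)
= to_bin(24) + "0"
= to_bin(12) + "0" + "0"
= to_bin(6) + "0" + "0" + "0"
= to_bin(3) + "0" + "0" + "0" + "0"
= to_bin(1) + "1" + "0" + "0" + "0" + "0"
= "1" + "1" + "0" + "0" + "0" + "0"
= "110000"


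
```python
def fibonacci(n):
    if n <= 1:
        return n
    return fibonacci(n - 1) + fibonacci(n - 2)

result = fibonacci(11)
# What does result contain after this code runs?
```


fibonacci(11)
= fibonacci(10) + fibonacci(9)
= (fibonacci(9) + fibonacci(8)) + fibonacci(9)
Computing bottom-up: fibonacci(0)=0, fibonacci(1)=1, fibonacci(2)=1, fibonacci(3)=2, fibonacci(4)=3, fibonacci(5)=5, fibonacci(6)=8, fibonacci(7)=13, fibonacci(8)=21, fibonacci(9)=34, fibonacci(10)=55, fibonacci(11)=89
= 89


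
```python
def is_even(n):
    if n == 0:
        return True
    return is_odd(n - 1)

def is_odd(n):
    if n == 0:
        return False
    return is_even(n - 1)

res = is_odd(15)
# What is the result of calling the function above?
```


is_odd(15)
= is_even(14)
= is_odd(13)
= is_even(12)
= is_odd(11)
= is_even(10)
= is_odd(9)
= is_even(8)
= is_odd(7)
= is_even(6)
= is_odd(5)
= is_even(4)
= is_odd(3)
= is_even(2)
= is_odd(1)
= is_even(0)
n == 0: return True
= True


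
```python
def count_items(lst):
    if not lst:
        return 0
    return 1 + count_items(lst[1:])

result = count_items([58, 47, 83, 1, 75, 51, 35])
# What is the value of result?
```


count_items([58, 47, 83, 1, 75, 51, 35])
= 1 + count_items([47, 83, 1, 75, 51, 35])
= 1 + 1 + count_items([83, 1, 75, 51, 35])
= 1 + 1 + 1 + count_items([1, 75, 51, 35])
= 1 + 1 + 1 + 1 + count_items([75, 51, 35])
= 1 + 1 + 1 + 1 + 1 + count_items([51, 35])
= 1 + 1 + 1 + 1 + 1 + 1 + count_items([35])
= 1 + 1 + 1 + 1 + 1 + 1 + 1 + count_items([])
= 1 + 1 + 1 + 1 + 1 + 1 + 1 + 0
= 7


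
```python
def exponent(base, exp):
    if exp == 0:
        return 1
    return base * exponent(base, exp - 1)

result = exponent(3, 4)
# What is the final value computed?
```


exponent(3, 4)
= 3 * exponent(3, 3)
= 3 * 3 * exponent(3, 2)
= 3 * 3 * 3 * exponent(3, 1)
= 3 * 3 * 3 * 3 * exponent(3, 0)
= 3 * 3 * 3 * 3 * 1
= 81


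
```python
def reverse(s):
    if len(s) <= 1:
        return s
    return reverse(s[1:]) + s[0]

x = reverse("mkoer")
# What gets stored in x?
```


reverse("mkoer")
= reverse("koer") + "m"
= reverse("oer") + "k" + "m"
= reverse("er") + "o" + "k" + "m"
= reverse("r") + "e" + "o" + "k" + "m"
= "r" + "e" + "o" + "k" + "m"
= "reokm"


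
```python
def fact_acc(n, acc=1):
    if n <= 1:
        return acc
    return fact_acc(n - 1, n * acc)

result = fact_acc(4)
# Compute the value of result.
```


fact_acc(4, 1)
= fact_acc(3, 4 * 1) = fact_acc(3, 4)
= fact_acc(2, 3 * 4) = fact_acc(2, 12)
= fact_acc(1, 2 * 12) = fact_acc(1, 24)
n <= 1, return acc = 24


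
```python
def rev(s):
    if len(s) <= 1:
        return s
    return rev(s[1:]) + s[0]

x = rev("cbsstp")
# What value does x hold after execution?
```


rev("cbsstp")
= rev("bsstp") + "c"
= rev("sstp") + "b" + "c"
= rev("stp") + "s" + "b" + "c"
= rev("tp") + "s" + "s" + "b" + "c"
= rev("p") + "t" + "s" + "s" + "b" + "c"
= "p" + "t" + "s" + "s" + "b" + "c"
= "ptssbc"


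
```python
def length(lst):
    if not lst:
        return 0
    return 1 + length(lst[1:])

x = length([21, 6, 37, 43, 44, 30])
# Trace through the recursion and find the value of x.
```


length([21, 6, 37, 43, 44, 30])
= 1 + length([6, 37, 43, 44, 30])
= 1 + 1 + length([37, 43, 44, 30])
= 1 + 1 + 1 + length([43, 44, 30])
= 1 + 1 + 1 + 1 + length([44, 30])
= 1 + 1 + 1 + 1 + 1 + length([30])
= 1 + 1 + 1 + 1 + 1 + 1 + length([])
= 1 + 1 + 1 + 1 + 1 + 1 + 0
= 6


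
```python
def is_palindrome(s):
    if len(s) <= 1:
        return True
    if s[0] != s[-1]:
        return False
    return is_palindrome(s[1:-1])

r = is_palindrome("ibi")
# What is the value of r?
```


is_palindrome("ibi")
"ibi": s[0]='i' == s[-1]='i' -> is_palindrome("b")
"b": len <= 1 -> True
= True


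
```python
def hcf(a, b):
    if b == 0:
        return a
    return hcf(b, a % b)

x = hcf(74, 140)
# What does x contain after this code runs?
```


hcf(74, 140)
= hcf(140, 74 % 140) = hcf(140, 74)
= hcf(74, 140 % 74) = hcf(74, 66)
= hcf(66, 74 % 66) = hcf(66, 8)
= hcf(8, 66 % 8) = hcf(8, 2)
= hcf(2, 8 % 2) = hcf(2, 0)
b == 0, return a = 2


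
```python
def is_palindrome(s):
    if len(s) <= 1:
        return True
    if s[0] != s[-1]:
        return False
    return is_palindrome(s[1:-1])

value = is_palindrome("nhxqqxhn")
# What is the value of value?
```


is_palindrome("nhxqqxhn")
"nhxqqxhn": s[0]='n' == s[-1]='n' -> is_palindrome("hxqqxh")
"hxqqxh": s[0]='h' == s[-1]='h' -> is_palindrome("xqqx")
"xqqx": s[0]='x' == s[-1]='x' -> is_palindrome("qq")
"qq": s[0]='q' == s[-1]='q' -> is_palindrome("")
"": len <= 1 -> True
= True


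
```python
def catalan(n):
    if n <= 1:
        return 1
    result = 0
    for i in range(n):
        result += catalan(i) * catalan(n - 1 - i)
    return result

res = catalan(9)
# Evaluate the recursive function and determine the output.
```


catalan(9)
= sum of catalan(i) * catalan(9-1-i) for i in 0..8
First compute sub-values bottom-up:
  catalan(0) = 1, catalan(1) = 1
  catalan(2) = 1*1 + 1*1 = 2
  catalan(3) = 1*2 + 1*1 + 2*1 = 5
  catalan(4) = 1*5 + 1*2 + 2*1 + 5*1 = 14
  catalan(5) = 1*14 + 1*5 + 2*2 + 5*1 + 14*1 = 42
  catalan(6) = 1*42 + 1*14 + 2*5 + 5*2 + 14*1 + 42*1 = 132
  catalan(7) = 1*132 + 1*42 + 2*14 + 5*5 + 14*2 + 42*1 + 132*1 = 429
  catalan(8) = 1*429 + 1*132 + 2*42 + 5*14 + 14*5 + 42*2 + 132*1 + 429*1 = 1430
Now catalan(9):
  catalan(0)*catalan(8) = 1*1430 = 1430
  catalan(1)*catalan(7) = 1*429 = 429
  catalan(2)*catalan(6) = 2*132 = 264
  catalan(3)*catalan(5) = 5*42 = 210
  catalan(4)*catalan(4) = 14*14 = 196
  catalan(5)*catalan(3) = 42*5 = 210
  catalan(6)*catalan(2) = 132*2 = 264
  catalan(7)*catalan(1) = 429*1 = 429
  catalan(8)*catalan(0) = 1430*1 = 1430
= 1430 + 429 + 264 + 210 + 196 + 210 + 264 + 429 + 1430
= 4862


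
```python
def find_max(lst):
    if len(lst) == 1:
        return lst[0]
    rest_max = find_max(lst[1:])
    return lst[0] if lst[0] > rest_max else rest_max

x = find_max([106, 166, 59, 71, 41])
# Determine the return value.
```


find_max([106, 166, 59, 71, 41])
= compare 106 with find_max([166, 59, 71, 41])
= compare 166 with find_max([59, 71, 41])
= compare 59 with find_max([71, 41])
= compare 71 with find_max([41])
Base: find_max([41]) = 41
compare 71 with 41: max = 71
compare 59 with 71: max = 71
compare 166 with 71: max = 166
compare 106 with 166: max = 166
= 166


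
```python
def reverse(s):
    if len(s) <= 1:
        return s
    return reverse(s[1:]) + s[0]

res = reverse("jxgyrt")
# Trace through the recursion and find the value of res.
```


reverse("jxgyrt")
= reverse("xgyrt") + "j"
= reverse("gyrt") + "x" + "j"
= reverse("yrt") + "g" + "x" + "j"
= reverse("rt") + "y" + "g" + "x" + "j"
= reverse("t") + "r" + "y" + "g" + "x" + "j"
= "t" + "r" + "y" + "g" + "x" + "j"
= "trygxj"


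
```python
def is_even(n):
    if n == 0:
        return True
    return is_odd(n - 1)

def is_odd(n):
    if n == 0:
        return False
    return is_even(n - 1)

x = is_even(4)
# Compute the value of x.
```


is_even(4)
= is_odd(3)
= is_even(2)
= is_odd(1)
= is_even(0)
n == 0: return True
= True


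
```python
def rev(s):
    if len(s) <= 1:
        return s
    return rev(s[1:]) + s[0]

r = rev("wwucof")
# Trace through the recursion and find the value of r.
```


rev("wwucof")
= rev("wucof") + "w"
= rev("ucof") + "w" + "w"
= rev("cof") + "u" + "w" + "w"
= rev("of") + "c" + "u" + "w" + "w"
= rev("f") + "o" + "c" + "u" + "w" + "w"
= "f" + "o" + "c" + "u" + "w" + "w"
= "focuww"


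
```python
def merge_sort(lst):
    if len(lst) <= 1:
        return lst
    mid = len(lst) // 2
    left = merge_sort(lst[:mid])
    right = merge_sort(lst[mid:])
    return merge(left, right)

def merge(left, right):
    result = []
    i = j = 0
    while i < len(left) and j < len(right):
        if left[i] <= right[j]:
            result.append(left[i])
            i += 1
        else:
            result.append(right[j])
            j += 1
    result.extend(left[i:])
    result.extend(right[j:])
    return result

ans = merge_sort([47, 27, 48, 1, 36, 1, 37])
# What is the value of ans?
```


merge_sort([47, 27, 48, 1, 36, 1, 37])
Split into [47, 27, 48] and [1, 36, 1, 37]
Left sorted: [27, 47, 48]
Right sorted: [1, 1, 36, 37]
Merge [27, 47, 48] and [1, 1, 36, 37]
= [1, 1, 27, 36, 37, 47, 48]


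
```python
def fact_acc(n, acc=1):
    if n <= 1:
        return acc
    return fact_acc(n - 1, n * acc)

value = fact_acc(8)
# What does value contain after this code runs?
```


fact_acc(8, 1)
= fact_acc(7, 8 * 1) = fact_acc(7, 8)
= fact_acc(6, 7 * 8) = fact_acc(6, 56)
= fact_acc(5, 6 * 56) = fact_acc(5, 336)
= fact_acc(4, 5 * 336) = fact_acc(4, 1680)
= fact_acc(3, 4 * 1680) = fact_acc(3, 6720)
= fact_acc(2, 3 * 6720) = fact_acc(2, 20160)
= fact_acc(1, 2 * 20160) = fact_acc(1, 40320)
n <= 1, return acc = 40320


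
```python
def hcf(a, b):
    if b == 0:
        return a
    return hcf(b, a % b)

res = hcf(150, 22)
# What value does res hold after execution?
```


hcf(150, 22)
= hcf(22, 150 % 22) = hcf(22, 18)
= hcf(18, 22 % 18) = hcf(18, 4)
= hcf(4, 18 % 4) = hcf(4, 2)
= hcf(2, 4 % 2) = hcf(2, 0)
b == 0, return a = 2


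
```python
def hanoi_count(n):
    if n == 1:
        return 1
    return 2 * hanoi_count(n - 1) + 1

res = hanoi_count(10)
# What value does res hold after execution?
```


hanoi_count(10)
= 2 * hanoi_count(9) + 1
= 2 * (2 * hanoi_count(8) + 1) + 1
= 2 * (2 * (2 * hanoi_count(7) + 1) + 1) + 1
= 2 * (2 * (2 * (2 * hanoi_count(6) + 1) + 1) + 1) + 1
= 2 * (2 * (2 * (2 * (2 * hanoi_count(5) + 1) + 1) + 1) + 1) + 1
= 2 * (2 * (2 * (2 * (2 * (2 * hanoi_count(4) + 1) + 1) + 1) + 1) + 1) + 1
= 2 * (2 * (2 * (2 * (2 * (2 * (2 * hanoi_count(3) + 1) + 1) + 1) + 1) + 1) + 1) + 1
= 2 * (2 * (2 * (2 * (2 * (2 * (2 * (2 * hanoi_count(2) + 1) + 1) + 1) + 1) + 1) + 1) + 1) + 1
= 2 * (2 * (2 * (2 * (2 * (2 * (2 * (2 * (2 * hanoi_count(1) + 1) + 1) + 1) + 1) + 1) + 1) + 1) + 1) + 1
Now compute bottom-up:
hanoi_count(1) = 1
hanoi_count(2) = 2 * 1 + 1 = 3
hanoi_count(3) = 2 * 3 + 1 = 7
hanoi_count(4) = 2 * 7 + 1 = 15
hanoi_count(5) = 2 * 15 + 1 = 31
hanoi_count(6) = 2 * 31 + 1 = 63
hanoi_count(7) = 2 * 63 + 1 = 127
hanoi_count(8) = 2 * 127 + 1 = 255
hanoi_count(9) = 2 * 255 + 1 = 511
hanoi_count(10) = 2 * 511 + 1 = 1023
= 1023


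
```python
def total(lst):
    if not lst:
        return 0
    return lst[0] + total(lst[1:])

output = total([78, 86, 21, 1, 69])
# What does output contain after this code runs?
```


total([78, 86, 21, 1, 69])
= 78 + total([86, 21, 1, 69])
= 78 + 86 + total([21, 1, 69])
= 78 + 86 + 21 + total([1, 69])
= 78 + 86 + 21 + 1 + total([69])
= 78 + 86 + 21 + 1 + 69 + total([])
= 78 + 86 + 21 + 1 + 69 + 0
= 255


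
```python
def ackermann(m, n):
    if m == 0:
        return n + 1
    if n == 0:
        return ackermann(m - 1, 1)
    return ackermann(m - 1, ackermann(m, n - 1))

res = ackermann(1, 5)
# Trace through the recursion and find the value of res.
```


ackermann(1, 5)
= ackermann(0, ackermann(1, 4))
First compute ackermann(1, 4) = 6
= ackermann(0, 6)
= 7


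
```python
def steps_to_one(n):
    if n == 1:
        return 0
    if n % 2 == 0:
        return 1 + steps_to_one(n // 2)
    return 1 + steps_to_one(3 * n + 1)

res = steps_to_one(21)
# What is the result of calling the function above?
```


steps_to_one(21)
21 is odd -> 3*21+1 = 64 -> steps_to_one(64)
64 is even -> steps_to_one(32)
32 is even -> steps_to_one(16)
16 is even -> steps_to_one(8)
8 is even -> steps_to_one(4)
4 is even -> steps_to_one(2)
2 is even -> steps_to_one(1)
Reached 1 after 7 steps
= 7


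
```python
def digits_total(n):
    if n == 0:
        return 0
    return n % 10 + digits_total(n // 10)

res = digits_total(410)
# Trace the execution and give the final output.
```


digits_total(410)
= 0 + digits_total(41)
= 0 + 1 + digits_total(4)
= 0 + 1 + 4 + digits_total(0)
= 0 + 1 + 4 + 0
= 5


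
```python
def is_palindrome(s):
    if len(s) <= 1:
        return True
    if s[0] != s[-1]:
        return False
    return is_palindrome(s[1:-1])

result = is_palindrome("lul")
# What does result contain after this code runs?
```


is_palindrome("lul")
"lul": s[0]='l' == s[-1]='l' -> is_palindrome("u")
"u": len <= 1 -> True
= True


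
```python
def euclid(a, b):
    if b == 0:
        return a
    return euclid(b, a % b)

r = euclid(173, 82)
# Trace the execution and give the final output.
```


euclid(173, 82)
= euclid(82, 173 % 82) = euclid(82, 9)
= euclid(9, 82 % 9) = euclid(9, 1)
= euclid(1, 9 % 1) = euclid(1, 0)
b == 0, return a = 1


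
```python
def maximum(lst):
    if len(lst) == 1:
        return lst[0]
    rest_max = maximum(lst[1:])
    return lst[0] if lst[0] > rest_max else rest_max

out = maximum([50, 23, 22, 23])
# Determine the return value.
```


maximum([50, 23, 22, 23])
= compare 50 with maximum([23, 22, 23])
= compare 23 with maximum([22, 23])
= compare 22 with maximum([23])
Base: maximum([23]) = 23
compare 22 with 23: max = 23
compare 23 with 23: max = 23
compare 50 with 23: max = 50
= 50


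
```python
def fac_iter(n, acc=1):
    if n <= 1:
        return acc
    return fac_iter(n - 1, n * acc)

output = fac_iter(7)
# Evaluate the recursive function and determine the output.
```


fac_iter(7, 1)
= fac_iter(6, 7 * 1) = fac_iter(6, 7)
= fac_iter(5, 6 * 7) = fac_iter(5, 42)
= fac_iter(4, 5 * 42) = fac_iter(4, 210)
= fac_iter(3, 4 * 210) = fac_iter(3, 840)
= fac_iter(2, 3 * 840) = fac_iter(2, 2520)
= fac_iter(1, 2 * 2520) = fac_iter(1, 5040)
n <= 1, return acc = 5040


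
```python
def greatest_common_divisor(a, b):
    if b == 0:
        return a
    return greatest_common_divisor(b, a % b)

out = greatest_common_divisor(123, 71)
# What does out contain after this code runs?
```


greatest_common_divisor(123, 71)
= greatest_common_divisor(71, 123 % 71) = greatest_common_divisor(71, 52)
= greatest_common_divisor(52, 71 % 52) = greatest_common_divisor(52, 19)
= greatest_common_divisor(19, 52 % 19) = greatest_common_divisor(19, 14)
= greatest_common_divisor(14, 19 % 14) = greatest_common_divisor(14, 5)
= greatest_common_divisor(5, 14 % 5) = greatest_common_divisor(5, 4)
= greatest_common_divisor(4, 5 % 4) = greatest_common_divisor(4, 1)
= greatest_common_divisor(1, 4 % 1) = greatest_common_divisor(1, 0)
b == 0, return a = 1


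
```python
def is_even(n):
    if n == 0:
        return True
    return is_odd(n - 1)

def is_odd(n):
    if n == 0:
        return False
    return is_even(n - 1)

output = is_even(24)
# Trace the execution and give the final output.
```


is_even(24)
= is_odd(23)
= is_even(22)
= is_odd(21)
= is_even(20)
= is_odd(19)
= is_even(18)
= is_odd(17)
= is_even(16)
= is_odd(15)
= is_even(14)
= is_odd(13)
= is_even(12)
= is_odd(11)
= is_even(10)
= is_odd(9)
= is_even(8)
= is_odd(7)
= is_even(6)
= is_odd(5)
= is_even(4)
= is_odd(3)
= is_even(2)
= is_odd(1)
= is_even(0)
n == 0: return True
= True


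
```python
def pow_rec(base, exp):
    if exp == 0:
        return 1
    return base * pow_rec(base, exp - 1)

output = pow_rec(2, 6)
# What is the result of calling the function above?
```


pow_rec(2, 6)
= 2 * pow_rec(2, 5)
= 2 * 2 * pow_rec(2, 4)
= 2 * 2 * 2 * pow_rec(2, 3)
= 2 * 2 * 2 * 2 * pow_rec(2, 2)
= 2 * 2 * 2 * 2 * 2 * pow_rec(2, 1)
= 2 * 2 * 2 * 2 * 2 * 2 * pow_rec(2, 0)
= 2 * 2 * 2 * 2 * 2 * 2 * 1
= 64


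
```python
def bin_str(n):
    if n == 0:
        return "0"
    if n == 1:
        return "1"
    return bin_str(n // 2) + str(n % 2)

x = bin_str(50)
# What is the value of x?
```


bin_str(50)
= bin_str(25) + "0"
= bin_str(12) + "1" + "0"
= bin_str(6) + "0" + "1" + "0"
= bin_str(3) + "0" + "0" + "1" + "0"
= bin_str(1) + "1" + "0" + "0" + "1" + "0"
= "1" + "1" + "0" + "0" + "1" + "0"
= "110010"


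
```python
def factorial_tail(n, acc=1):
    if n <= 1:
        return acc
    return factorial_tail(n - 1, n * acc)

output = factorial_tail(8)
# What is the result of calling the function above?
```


factorial_tail(8, 1)
= factorial_tail(7, 8 * 1) = factorial_tail(7, 8)
= factorial_tail(6, 7 * 8) = factorial_tail(6, 56)
= factorial_tail(5, 6 * 56) = factorial_tail(5, 336)
= factorial_tail(4, 5 * 336) = factorial_tail(4, 1680)
= factorial_tail(3, 4 * 1680) = factorial_tail(3, 6720)
= factorial_tail(2, 3 * 6720) = factorial_tail(2, 20160)
= factorial_tail(1, 2 * 20160) = factorial_tail(1, 40320)
n <= 1, return acc = 40320


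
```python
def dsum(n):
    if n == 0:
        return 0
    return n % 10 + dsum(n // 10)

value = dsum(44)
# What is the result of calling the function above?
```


dsum(44)
= 4 + dsum(4)
= 4 + 4 + dsum(0)
= 4 + 4 + 0
= 8


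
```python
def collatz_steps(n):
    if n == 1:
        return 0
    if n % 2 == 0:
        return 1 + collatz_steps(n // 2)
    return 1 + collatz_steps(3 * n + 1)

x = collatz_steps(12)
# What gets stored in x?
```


collatz_steps(12)
12 is even -> collatz_steps(6)
6 is even -> collatz_steps(3)
3 is odd -> 3*3+1 = 10 -> collatz_steps(10)
10 is even -> collatz_steps(5)
5 is odd -> 3*5+1 = 16 -> collatz_steps(16)
16 is even -> collatz_steps(8)
8 is even -> collatz_steps(4)
4 is even -> collatz_steps(2)
2 is even -> collatz_steps(1)
Reached 1 after 9 steps
= 9


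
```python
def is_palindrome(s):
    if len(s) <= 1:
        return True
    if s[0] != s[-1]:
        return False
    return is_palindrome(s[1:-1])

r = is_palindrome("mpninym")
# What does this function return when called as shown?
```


is_palindrome("mpninym")
"mpninym": s[0]='m' == s[-1]='m' -> is_palindrome("pniny")
"pniny": s[0]='p' != s[-1]='y' -> False
= False


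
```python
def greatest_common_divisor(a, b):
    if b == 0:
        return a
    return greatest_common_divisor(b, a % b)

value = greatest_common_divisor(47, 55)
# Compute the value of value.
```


greatest_common_divisor(47, 55)
= greatest_common_divisor(55, 47 % 55) = greatest_common_divisor(55, 47)
= greatest_common_divisor(47, 55 % 47) = greatest_common_divisor(47, 8)
= greatest_common_divisor(8, 47 % 8) = greatest_common_divisor(8, 7)
= greatest_common_divisor(7, 8 % 7) = greatest_common_divisor(7, 1)
= greatest_common_divisor(1, 7 % 1) = greatest_common_divisor(1, 0)
b == 0, return a = 1


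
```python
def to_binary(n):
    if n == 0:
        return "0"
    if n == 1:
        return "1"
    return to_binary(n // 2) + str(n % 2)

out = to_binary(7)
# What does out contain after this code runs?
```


to_binary(7)
= to_binary(3) + "1"
= to_binary(1) + "1" + "1"
= "1" + "1" + "1"
= "111"


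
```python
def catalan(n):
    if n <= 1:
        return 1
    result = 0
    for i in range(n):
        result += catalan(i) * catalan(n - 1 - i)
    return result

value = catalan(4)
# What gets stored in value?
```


catalan(4)
= sum of catalan(i) * catalan(4-1-i) for i in 0..3
First compute sub-values bottom-up:
  catalan(0) = 1, catalan(1) = 1
  catalan(2) = 1*1 + 1*1 = 2
  catalan(3) = 1*2 + 1*1 + 2*1 = 5
Now catalan(4):
  catalan(0)*catalan(3) = 1*5 = 5
  catalan(1)*catalan(2) = 1*2 = 2
  catalan(2)*catalan(1) = 2*1 = 2
  catalan(3)*catalan(0) = 5*1 = 5
= 5 + 2 + 2 + 5
= 14


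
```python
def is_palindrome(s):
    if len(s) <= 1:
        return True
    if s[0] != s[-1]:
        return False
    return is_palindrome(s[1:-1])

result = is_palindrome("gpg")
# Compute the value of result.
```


is_palindrome("gpg")
"gpg": s[0]='g' == s[-1]='g' -> is_palindrome("p")
"p": len <= 1 -> True
= True


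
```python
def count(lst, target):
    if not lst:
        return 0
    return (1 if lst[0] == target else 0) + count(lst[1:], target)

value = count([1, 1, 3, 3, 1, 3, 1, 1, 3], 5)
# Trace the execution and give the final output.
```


count([1, 1, 3, 3, 1, 3, 1, 1, 3], 5)
lst[0]=1 != 5: 0 + count([1, 3, 3, 1, 3, 1, 1, 3], 5)
lst[0]=1 != 5: 0 + count([3, 3, 1, 3, 1, 1, 3], 5)
lst[0]=3 != 5: 0 + count([3, 1, 3, 1, 1, 3], 5)
lst[0]=3 != 5: 0 + count([1, 3, 1, 1, 3], 5)
lst[0]=1 != 5: 0 + count([3, 1, 1, 3], 5)
lst[0]=3 != 5: 0 + count([1, 1, 3], 5)
lst[0]=1 != 5: 0 + count([1, 3], 5)
lst[0]=1 != 5: 0 + count([3], 5)
lst[0]=3 != 5: 0 + count([], 5)
= 0


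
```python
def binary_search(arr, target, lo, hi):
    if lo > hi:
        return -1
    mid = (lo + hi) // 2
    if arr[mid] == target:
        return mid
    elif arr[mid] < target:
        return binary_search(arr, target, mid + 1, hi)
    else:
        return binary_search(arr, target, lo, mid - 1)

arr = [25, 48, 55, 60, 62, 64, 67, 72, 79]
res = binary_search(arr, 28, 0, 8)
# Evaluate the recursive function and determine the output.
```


binary_search(arr, 28, 0, 8)
lo=0, hi=8, mid=4, arr[mid]=62
62 > 28, search left half
lo=0, hi=3, mid=1, arr[mid]=48
48 > 28, search left half
lo=0, hi=0, mid=0, arr[mid]=25
25 < 28, search right half
lo > hi, target not found, return -1
= -1


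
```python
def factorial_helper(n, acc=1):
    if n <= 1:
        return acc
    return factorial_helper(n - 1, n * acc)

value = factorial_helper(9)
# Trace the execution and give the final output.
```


factorial_helper(9, 1)
= factorial_helper(8, 9 * 1) = factorial_helper(8, 9)
= factorial_helper(7, 8 * 9) = factorial_helper(7, 72)
= factorial_helper(6, 7 * 72) = factorial_helper(6, 504)
= factorial_helper(5, 6 * 504) = factorial_helper(5, 3024)
= factorial_helper(4, 5 * 3024) = factorial_helper(4, 15120)
= factorial_helper(3, 4 * 15120) = factorial_helper(3, 60480)
= factorial_helper(2, 3 * 60480) = factorial_helper(2, 181440)
= factorial_helper(1, 2 * 181440) = factorial_helper(1, 362880)
n <= 1, return acc = 362880


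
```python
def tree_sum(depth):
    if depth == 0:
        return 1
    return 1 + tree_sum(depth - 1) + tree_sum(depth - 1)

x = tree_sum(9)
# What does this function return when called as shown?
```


tree_sum(9)
= 1 + tree_sum(8) + tree_sum(8)
= 1 + 2 * tree_sum(8)
tree_sum(k) = 2^(k+1) - 1
tree_sum(0) = 1
tree_sum(1) = 3
tree_sum(2) = 7
tree_sum(3) = 15
tree_sum(4) = 31
tree_sum(9) = 2^10 - 1 = 1023


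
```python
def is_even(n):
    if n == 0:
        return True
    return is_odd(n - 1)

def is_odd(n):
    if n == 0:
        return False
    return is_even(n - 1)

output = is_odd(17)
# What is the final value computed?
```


is_odd(17)
= is_even(16)
= is_odd(15)
= is_even(14)
= is_odd(13)
= is_even(12)
= is_odd(11)
= is_even(10)
= is_odd(9)
= is_even(8)
= is_odd(7)
= is_even(6)
= is_odd(5)
= is_even(4)
= is_odd(3)
= is_even(2)
= is_odd(1)
= is_even(0)
n == 0: return True
= True


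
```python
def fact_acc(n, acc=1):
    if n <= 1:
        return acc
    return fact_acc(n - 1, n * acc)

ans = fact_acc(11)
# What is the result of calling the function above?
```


fact_acc(11, 1)
= fact_acc(10, 11 * 1) = fact_acc(10, 11)
= fact_acc(9, 10 * 11) = fact_acc(9, 110)
= fact_acc(8, 9 * 110) = fact_acc(8, 990)
= fact_acc(7, 8 * 990) = fact_acc(7, 7920)
= fact_acc(6, 7 * 7920) = fact_acc(6, 55440)
= fact_acc(5, 6 * 55440) = fact_acc(5, 332640)
= fact_acc(4, 5 * 332640) = fact_acc(4, 1663200)
= fact_acc(3, 4 * 1663200) = fact_acc(3, 6652800)
= fact_acc(2, 3 * 6652800) = fact_acc(2, 19958400)
= fact_acc(1, 2 * 19958400) = fact_acc(1, 39916800)
n <= 1, return acc = 39916800


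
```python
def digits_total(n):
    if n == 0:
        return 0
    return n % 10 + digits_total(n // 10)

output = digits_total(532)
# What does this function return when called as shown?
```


digits_total(532)
= 2 + digits_total(53)
= 2 + 3 + digits_total(5)
= 2 + 3 + 5 + digits_total(0)
= 2 + 3 + 5 + 0
= 10


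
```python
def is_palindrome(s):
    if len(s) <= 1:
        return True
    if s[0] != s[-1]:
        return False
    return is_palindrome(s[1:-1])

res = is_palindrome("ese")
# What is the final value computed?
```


is_palindrome("ese")
"ese": s[0]='e' == s[-1]='e' -> is_palindrome("s")
"s": len <= 1 -> True
= True


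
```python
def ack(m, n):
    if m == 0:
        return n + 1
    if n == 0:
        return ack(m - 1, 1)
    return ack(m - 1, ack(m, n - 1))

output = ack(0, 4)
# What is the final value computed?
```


ack(0, 4)
m == 0: return 4 + 1 = 5
= 5


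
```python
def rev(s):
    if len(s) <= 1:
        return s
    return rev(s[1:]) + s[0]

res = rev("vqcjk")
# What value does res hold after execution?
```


rev("vqcjk")
= rev("qcjk") + "v"
= rev("cjk") + "q" + "v"
= rev("jk") + "c" + "q" + "v"
= rev("k") + "j" + "c" + "q" + "v"
= "k" + "j" + "c" + "q" + "v"
= "kjcqv"


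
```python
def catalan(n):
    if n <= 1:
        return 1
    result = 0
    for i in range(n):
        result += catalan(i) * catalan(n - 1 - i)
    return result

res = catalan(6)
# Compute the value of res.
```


catalan(6)
= sum of catalan(i) * catalan(6-1-i) for i in 0..5
First compute sub-values bottom-up:
  catalan(0) = 1, catalan(1) = 1
  catalan(2) = 1*1 + 1*1 = 2
  catalan(3) = 1*2 + 1*1 + 2*1 = 5
  catalan(4) = 1*5 + 1*2 + 2*1 + 5*1 = 14
  catalan(5) = 1*14 + 1*5 + 2*2 + 5*1 + 14*1 = 42
Now catalan(6):
  catalan(0)*catalan(5) = 1*42 = 42
  catalan(1)*catalan(4) = 1*14 = 14
  catalan(2)*catalan(3) = 2*5 = 10
  catalan(3)*catalan(2) = 5*2 = 10
  catalan(4)*catalan(1) = 14*1 = 14
  catalan(5)*catalan(0) = 42*1 = 42
= 42 + 14 + 10 + 10 + 14 + 42
= 132


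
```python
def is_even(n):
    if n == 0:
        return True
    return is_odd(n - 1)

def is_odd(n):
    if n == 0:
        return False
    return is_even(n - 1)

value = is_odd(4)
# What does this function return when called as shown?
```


is_odd(4)
= is_even(3)
= is_odd(2)
= is_even(1)
= is_odd(0)
n == 0: return False
= False


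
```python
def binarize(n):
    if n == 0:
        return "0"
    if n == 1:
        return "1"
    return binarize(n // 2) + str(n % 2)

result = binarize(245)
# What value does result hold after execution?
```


binarize(245)
= binarize(122) + "1"
= binarize(61) + "0" + "1"
= binarize(30) + "1" + "0" + "1"
= binarize(15) + "0" + "1" + "0" + "1"
= binarize(7) + "1" + "0" + "1" + "0" + "1"
= binarize(3) + "1" + "1" + "0" + "1" + "0" + "1"
= binarize(1) + "1" + "1" + "1" + "0" + "1" + "0" + "1"
= "1" + "1" + "1" + "1" + "0" + "1" + "0" + "1"
= "11110101"


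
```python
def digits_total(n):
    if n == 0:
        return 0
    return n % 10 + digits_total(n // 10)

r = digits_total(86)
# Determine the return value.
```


digits_total(86)
= 6 + digits_total(8)
= 6 + 8 + digits_total(0)
= 6 + 8 + 0
= 14


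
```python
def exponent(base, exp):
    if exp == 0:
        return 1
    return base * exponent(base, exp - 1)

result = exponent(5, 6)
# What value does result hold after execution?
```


exponent(5, 6)
= 5 * exponent(5, 5)
= 5 * 5 * exponent(5, 4)
= 5 * 5 * 5 * exponent(5, 3)
= 5 * 5 * 5 * 5 * exponent(5, 2)
= 5 * 5 * 5 * 5 * 5 * exponent(5, 1)
= 5 * 5 * 5 * 5 * 5 * 5 * exponent(5, 0)
= 5 * 5 * 5 * 5 * 5 * 5 * 1
= 15625


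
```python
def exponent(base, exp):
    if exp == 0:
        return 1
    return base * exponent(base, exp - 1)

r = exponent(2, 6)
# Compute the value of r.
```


exponent(2, 6)
= 2 * exponent(2, 5)
= 2 * 2 * exponent(2, 4)
= 2 * 2 * 2 * exponent(2, 3)
= 2 * 2 * 2 * 2 * exponent(2, 2)
= 2 * 2 * 2 * 2 * 2 * exponent(2, 1)
= 2 * 2 * 2 * 2 * 2 * 2 * exponent(2, 0)
= 2 * 2 * 2 * 2 * 2 * 2 * 1
= 64


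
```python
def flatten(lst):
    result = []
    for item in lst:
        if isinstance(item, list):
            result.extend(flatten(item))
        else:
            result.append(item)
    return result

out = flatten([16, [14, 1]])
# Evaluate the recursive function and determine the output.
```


flatten([16, [14, 1]])
Processing each element:
  16 is not a list -> append 16
  [14, 1] is a list -> flatten recursively -> [14, 1]
= [16, 14, 1]


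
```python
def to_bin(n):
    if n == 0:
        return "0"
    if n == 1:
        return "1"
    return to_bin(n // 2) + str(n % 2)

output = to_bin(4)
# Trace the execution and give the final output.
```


to_bin(4)
= to_bin(2) + "0"
= to_bin(1) + "0" + "0"
= "1" + "0" + "0"
= "100"


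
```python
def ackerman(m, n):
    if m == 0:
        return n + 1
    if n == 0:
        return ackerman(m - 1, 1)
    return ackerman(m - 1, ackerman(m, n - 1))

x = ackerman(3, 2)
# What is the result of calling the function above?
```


ackerman(3, 2)
= ackerman(2, ackerman(3, 1))
First compute ackerman(3, 1) = 13
= ackerman(2, 13)
= 29


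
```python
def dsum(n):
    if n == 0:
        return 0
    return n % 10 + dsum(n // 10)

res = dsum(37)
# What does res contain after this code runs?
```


dsum(37)
= 7 + dsum(3)
= 7 + 3 + dsum(0)
= 7 + 3 + 0
= 10


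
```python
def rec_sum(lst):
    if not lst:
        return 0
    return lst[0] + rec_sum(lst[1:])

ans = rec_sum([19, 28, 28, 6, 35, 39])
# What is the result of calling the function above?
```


rec_sum([19, 28, 28, 6, 35, 39])
= 19 + rec_sum([28, 28, 6, 35, 39])
= 19 + 28 + rec_sum([28, 6, 35, 39])
= 19 + 28 + 28 + rec_sum([6, 35, 39])
= 19 + 28 + 28 + 6 + rec_sum([35, 39])
= 19 + 28 + 28 + 6 + 35 + rec_sum([39])
= 19 + 28 + 28 + 6 + 35 + 39 + rec_sum([])
= 19 + 28 + 28 + 6 + 35 + 39 + 0
= 155


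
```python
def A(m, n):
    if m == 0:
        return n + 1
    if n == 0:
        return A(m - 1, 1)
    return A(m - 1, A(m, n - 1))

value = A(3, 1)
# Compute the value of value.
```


A(3, 1)
= A(2, A(3, 0))
First compute A(3, 0) = 5
= A(2, 5)
= 13


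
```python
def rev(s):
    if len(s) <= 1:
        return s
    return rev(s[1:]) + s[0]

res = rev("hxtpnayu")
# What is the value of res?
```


rev("hxtpnayu")
= rev("xtpnayu") + "h"
= rev("tpnayu") + "x" + "h"
= rev("pnayu") + "t" + "x" + "h"
= rev("nayu") + "p" + "t" + "x" + "h"
= rev("ayu") + "n" + "p" + "t" + "x" + "h"
= rev("yu") + "a" + "n" + "p" + "t" + "x" + "h"
= rev("u") + "y" + "a" + "n" + "p" + "t" + "x" + "h"
= "u" + "y" + "a" + "n" + "p" + "t" + "x" + "h"
= "uyanptxh"


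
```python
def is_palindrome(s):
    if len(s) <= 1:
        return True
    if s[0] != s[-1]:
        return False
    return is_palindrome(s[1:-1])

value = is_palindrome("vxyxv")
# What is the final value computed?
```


is_palindrome("vxyxv")
"vxyxv": s[0]='v' == s[-1]='v' -> is_palindrome("xyx")
"xyx": s[0]='x' == s[-1]='x' -> is_palindrome("y")
"y": len <= 1 -> True
= True


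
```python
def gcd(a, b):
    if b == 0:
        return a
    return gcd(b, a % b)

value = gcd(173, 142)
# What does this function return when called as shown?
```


gcd(173, 142)
= gcd(142, 173 % 142) = gcd(142, 31)
= gcd(31, 142 % 31) = gcd(31, 18)
= gcd(18, 31 % 18) = gcd(18, 13)
= gcd(13, 18 % 13) = gcd(13, 5)
= gcd(5, 13 % 5) = gcd(5, 3)
= gcd(3, 5 % 3) = gcd(3, 2)
= gcd(2, 3 % 2) = gcd(2, 1)
= gcd(1, 2 % 1) = gcd(1, 0)
b == 0, return a = 1


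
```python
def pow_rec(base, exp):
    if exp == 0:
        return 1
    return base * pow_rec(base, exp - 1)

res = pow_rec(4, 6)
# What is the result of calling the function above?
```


pow_rec(4, 6)
= 4 * pow_rec(4, 5)
= 4 * 4 * pow_rec(4, 4)
= 4 * 4 * 4 * pow_rec(4, 3)
= 4 * 4 * 4 * 4 * pow_rec(4, 2)
= 4 * 4 * 4 * 4 * 4 * pow_rec(4, 1)
= 4 * 4 * 4 * 4 * 4 * 4 * pow_rec(4, 0)
= 4 * 4 * 4 * 4 * 4 * 4 * 1
= 4096


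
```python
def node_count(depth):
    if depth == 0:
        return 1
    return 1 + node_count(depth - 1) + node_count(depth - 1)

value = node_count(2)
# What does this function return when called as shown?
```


node_count(2)
= 1 + node_count(1) + node_count(1)
= 1 + 2 * node_count(1)
node_count(k) = 2^(k+1) - 1
node_count(0) = 1
node_count(1) = 3
node_count(2) = 7
node_count(2) = 2^3 - 1 = 7


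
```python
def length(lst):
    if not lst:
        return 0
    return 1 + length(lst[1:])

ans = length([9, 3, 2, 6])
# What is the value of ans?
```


length([9, 3, 2, 6])
= 1 + length([3, 2, 6])
= 1 + 1 + length([2, 6])
= 1 + 1 + 1 + length([6])
= 1 + 1 + 1 + 1 + length([])
= 1 + 1 + 1 + 1 + 0
= 4


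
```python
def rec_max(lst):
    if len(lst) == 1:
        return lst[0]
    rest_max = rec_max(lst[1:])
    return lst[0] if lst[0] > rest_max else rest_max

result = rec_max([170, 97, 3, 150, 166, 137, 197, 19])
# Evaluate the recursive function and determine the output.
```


rec_max([170, 97, 3, 150, 166, 137, 197, 19])
= compare 170 with rec_max([97, 3, 150, 166, 137, 197, 19])
= compare 97 with rec_max([3, 150, 166, 137, 197, 19])
= compare 3 with rec_max([150, 166, 137, 197, 19])
= compare 150 with rec_max([166, 137, 197, 19])
= compare 166 with rec_max([137, 197, 19])
= compare 137 with rec_max([197, 19])
= compare 197 with rec_max([19])
Base: rec_max([19]) = 19
compare 197 with 19: max = 197
compare 137 with 197: max = 197
compare 166 with 197: max = 197
compare 150 with 197: max = 197
compare 3 with 197: max = 197
compare 97 with 197: max = 197
compare 170 with 197: max = 197
= 197


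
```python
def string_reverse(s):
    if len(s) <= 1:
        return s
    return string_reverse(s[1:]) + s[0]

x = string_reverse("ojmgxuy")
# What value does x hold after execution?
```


string_reverse("ojmgxuy")
= string_reverse("jmgxuy") + "o"
= string_reverse("mgxuy") + "j" + "o"
= string_reverse("gxuy") + "m" + "j" + "o"
= string_reverse("xuy") + "g" + "m" + "j" + "o"
= string_reverse("uy") + "x" + "g" + "m" + "j" + "o"
= string_reverse("y") + "u" + "x" + "g" + "m" + "j" + "o"
= "y" + "u" + "x" + "g" + "m" + "j" + "o"
= "yuxgmjo"


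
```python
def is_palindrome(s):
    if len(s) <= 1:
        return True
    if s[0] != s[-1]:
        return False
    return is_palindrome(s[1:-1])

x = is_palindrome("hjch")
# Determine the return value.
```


is_palindrome("hjch")
"hjch": s[0]='h' == s[-1]='h' -> is_palindrome("jc")
"jc": s[0]='j' != s[-1]='c' -> False
= False


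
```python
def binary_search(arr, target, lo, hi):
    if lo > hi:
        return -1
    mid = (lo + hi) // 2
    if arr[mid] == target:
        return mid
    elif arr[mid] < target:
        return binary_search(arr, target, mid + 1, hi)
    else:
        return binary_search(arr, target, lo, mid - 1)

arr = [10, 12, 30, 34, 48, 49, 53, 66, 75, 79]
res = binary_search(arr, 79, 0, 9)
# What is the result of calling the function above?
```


binary_search(arr, 79, 0, 9)
lo=0, hi=9, mid=4, arr[mid]=48
48 < 79, search right half
lo=5, hi=9, mid=7, arr[mid]=66
66 < 79, search right half
lo=8, hi=9, mid=8, arr[mid]=75
75 < 79, search right half
lo=9, hi=9, mid=9, arr[mid]=79
arr[9] == 79, found at index 9
= 9


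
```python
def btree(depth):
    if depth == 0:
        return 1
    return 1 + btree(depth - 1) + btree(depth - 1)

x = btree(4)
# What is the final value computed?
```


btree(4)
= 1 + btree(3) + btree(3)
= 1 + 2 * btree(3)
btree(k) = 2^(k+1) - 1
btree(0) = 1
btree(1) = 3
btree(2) = 7
btree(3) = 15
btree(4) = 31
btree(4) = 2^5 - 1 = 31


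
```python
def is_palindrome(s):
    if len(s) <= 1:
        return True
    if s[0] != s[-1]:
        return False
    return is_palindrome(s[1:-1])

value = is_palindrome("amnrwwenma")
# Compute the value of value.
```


is_palindrome("amnrwwenma")
"amnrwwenma": s[0]='a' == s[-1]='a' -> is_palindrome("mnrwwenm")
"mnrwwenm": s[0]='m' == s[-1]='m' -> is_palindrome("nrwwen")
"nrwwen": s[0]='n' == s[-1]='n' -> is_palindrome("rwwe")
"rwwe": s[0]='r' != s[-1]='e' -> False
= False


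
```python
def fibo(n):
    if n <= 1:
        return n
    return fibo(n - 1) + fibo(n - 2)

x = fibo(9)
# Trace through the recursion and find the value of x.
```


fibo(9)
= fibo(8) + fibo(7)
= (fibo(7) + fibo(6)) + fibo(7)
Computing bottom-up: fibo(0)=0, fibo(1)=1, fibo(2)=1, fibo(3)=2, fibo(4)=3, fibo(5)=5, fibo(6)=8, fibo(7)=13, fibo(8)=21, fibo(9)=34
= 34


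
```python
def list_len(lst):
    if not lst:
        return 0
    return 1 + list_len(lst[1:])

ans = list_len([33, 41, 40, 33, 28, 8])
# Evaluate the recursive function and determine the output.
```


list_len([33, 41, 40, 33, 28, 8])
= 1 + list_len([41, 40, 33, 28, 8])
= 1 + 1 + list_len([40, 33, 28, 8])
= 1 + 1 + 1 + list_len([33, 28, 8])
= 1 + 1 + 1 + 1 + list_len([28, 8])
= 1 + 1 + 1 + 1 + 1 + list_len([8])
= 1 + 1 + 1 + 1 + 1 + 1 + list_len([])
= 1 + 1 + 1 + 1 + 1 + 1 + 0
= 6


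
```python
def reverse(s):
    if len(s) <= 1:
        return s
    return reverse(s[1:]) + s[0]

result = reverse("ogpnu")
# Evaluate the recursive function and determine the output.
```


reverse("ogpnu")
= reverse("gpnu") + "o"
= reverse("pnu") + "g" + "o"
= reverse("nu") + "p" + "g" + "o"
= reverse("u") + "n" + "p" + "g" + "o"
= "u" + "n" + "p" + "g" + "o"
= "unpgo"


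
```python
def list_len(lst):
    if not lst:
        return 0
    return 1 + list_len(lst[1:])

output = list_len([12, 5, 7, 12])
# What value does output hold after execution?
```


list_len([12, 5, 7, 12])
= 1 + list_len([5, 7, 12])
= 1 + 1 + list_len([7, 12])
= 1 + 1 + 1 + list_len([12])
= 1 + 1 + 1 + 1 + list_len([])
= 1 + 1 + 1 + 1 + 0
= 4


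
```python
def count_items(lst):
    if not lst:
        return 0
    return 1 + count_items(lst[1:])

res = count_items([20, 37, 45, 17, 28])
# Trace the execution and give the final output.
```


count_items([20, 37, 45, 17, 28])
= 1 + count_items([37, 45, 17, 28])
= 1 + 1 + count_items([45, 17, 28])
= 1 + 1 + 1 + count_items([17, 28])
= 1 + 1 + 1 + 1 + count_items([28])
= 1 + 1 + 1 + 1 + 1 + count_items([])
= 1 + 1 + 1 + 1 + 1 + 0
= 5


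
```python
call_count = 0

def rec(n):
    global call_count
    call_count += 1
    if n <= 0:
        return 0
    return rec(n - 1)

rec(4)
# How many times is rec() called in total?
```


rec(4) calls rec(3) calls ... calls rec(0)
Total calls: 4 + 1 (for base case) = 5


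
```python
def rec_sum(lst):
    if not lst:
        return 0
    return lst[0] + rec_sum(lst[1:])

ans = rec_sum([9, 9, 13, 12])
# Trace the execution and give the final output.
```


rec_sum([9, 9, 13, 12])
= 9 + rec_sum([9, 13, 12])
= 9 + 9 + rec_sum([13, 12])
= 9 + 9 + 13 + rec_sum([12])
= 9 + 9 + 13 + 12 + rec_sum([])
= 9 + 9 + 13 + 12 + 0
= 43


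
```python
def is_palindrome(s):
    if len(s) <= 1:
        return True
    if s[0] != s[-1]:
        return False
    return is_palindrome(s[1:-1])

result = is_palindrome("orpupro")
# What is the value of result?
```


is_palindrome("orpupro")
"orpupro": s[0]='o' == s[-1]='o' -> is_palindrome("rpupr")
"rpupr": s[0]='r' == s[-1]='r' -> is_palindrome("pup")
"pup": s[0]='p' == s[-1]='p' -> is_palindrome("u")
"u": len <= 1 -> True
= True


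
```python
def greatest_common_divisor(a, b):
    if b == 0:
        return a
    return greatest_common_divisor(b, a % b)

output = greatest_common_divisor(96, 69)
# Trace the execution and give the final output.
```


greatest_common_divisor(96, 69)
= greatest_common_divisor(69, 96 % 69) = greatest_common_divisor(69, 27)
= greatest_common_divisor(27, 69 % 27) = greatest_common_divisor(27, 15)
= greatest_common_divisor(15, 27 % 15) = greatest_common_divisor(15, 12)
= greatest_common_divisor(12, 15 % 12) = greatest_common_divisor(12, 3)
= greatest_common_divisor(3, 12 % 3) = greatest_common_divisor(3, 0)
b == 0, return a = 3


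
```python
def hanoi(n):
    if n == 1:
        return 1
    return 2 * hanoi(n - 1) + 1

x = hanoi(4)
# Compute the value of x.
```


hanoi(4)
= 2 * hanoi(3) + 1
= 2 * (2 * hanoi(2) + 1) + 1
= 2 * (2 * (2 * hanoi(1) + 1) + 1) + 1
Now compute bottom-up:
hanoi(1) = 1
hanoi(2) = 2 * 1 + 1 = 3
hanoi(3) = 2 * 3 + 1 = 7
hanoi(4) = 2 * 7 + 1 = 15
= 15
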